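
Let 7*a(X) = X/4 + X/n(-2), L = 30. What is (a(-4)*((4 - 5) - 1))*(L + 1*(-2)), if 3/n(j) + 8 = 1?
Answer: -200/3 ≈ -66.667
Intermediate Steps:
n(j) = -3/7 (n(j) = 3/(-8 + 1) = 3/(-7) = 3*(-⅐) = -3/7)
a(X) = -25*X/84 (a(X) = (X/4 + X/(-3/7))/7 = (X*(¼) + X*(-7/3))/7 = (X/4 - 7*X/3)/7 = (-25*X/12)/7 = -25*X/84)
(a(-4)*((4 - 5) - 1))*(L + 1*(-2)) = ((-25/84*(-4))*((4 - 5) - 1))*(30 + 1*(-2)) = (25*(-1 - 1)/21)*(30 - 2) = ((25/21)*(-2))*28 = -50/21*28 = -200/3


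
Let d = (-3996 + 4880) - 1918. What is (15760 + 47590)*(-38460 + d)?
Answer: -2501944900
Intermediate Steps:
d = -1034 (d = 884 - 1918 = -1034)
(15760 + 47590)*(-38460 + d) = (15760 + 47590)*(-38460 - 1034) = 63350*(-39494) = -2501944900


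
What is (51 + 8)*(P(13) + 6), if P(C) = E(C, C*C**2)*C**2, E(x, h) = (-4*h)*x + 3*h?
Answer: -1073407709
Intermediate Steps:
E(x, h) = 3*h - 4*h*x (E(x, h) = -4*h*x + 3*h = 3*h - 4*h*x)
P(C) = C**5*(3 - 4*C) (P(C) = ((C*C**2)*(3 - 4*C))*C**2 = (C**3*(3 - 4*C))*C**2 = C**5*(3 - 4*C))
(51 + 8)*(P(13) + 6) = (51 + 8)*(13**5*(3 - 4*13) + 6) = 59*(371293*(3 - 52) + 6) = 59*(371293*(-49) + 6) = 59*(-18193357 + 6) = 59*(-18193351) = -1073407709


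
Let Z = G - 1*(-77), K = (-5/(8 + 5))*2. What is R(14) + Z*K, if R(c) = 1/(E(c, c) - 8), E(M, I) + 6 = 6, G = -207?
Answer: 799/8 ≈ 99.875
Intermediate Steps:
E(M, I) = 0 (E(M, I) = -6 + 6 = 0)
R(c) = -⅛ (R(c) = 1/(0 - 8) = 1/(-8) = -⅛)
K = -10/13 (K = (-5/13)*2 = ((1/13)*(-5))*2 = -5/13*2 = -10/13 ≈ -0.76923)
Z = -130 (Z = -207 - 1*(-77) = -207 + 77 = -130)
R(14) + Z*K = -⅛ - 130*(-10/13) = -⅛ + 100 = 799/8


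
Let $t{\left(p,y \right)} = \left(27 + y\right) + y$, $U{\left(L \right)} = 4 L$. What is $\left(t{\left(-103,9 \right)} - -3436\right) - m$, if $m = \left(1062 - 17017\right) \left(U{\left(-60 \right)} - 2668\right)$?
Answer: $-46393659$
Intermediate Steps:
$t{\left(p,y \right)} = 27 + 2 y$
$m = 46397140$ ($m = \left(1062 - 17017\right) \left(4 \left(-60\right) - 2668\right) = - 15955 \left(-240 - 2668\right) = \left(-15955\right) \left(-2908\right) = 46397140$)
$\left(t{\left(-103,9 \right)} - -3436\right) - m = \left(\left(27 + 2 \cdot 9\right) - -3436\right) - 46397140 = \left(\left(27 + 18\right) + 3436\right) - 46397140 = \left(45 + 3436\right) - 46397140 = 3481 - 46397140 = -46393659$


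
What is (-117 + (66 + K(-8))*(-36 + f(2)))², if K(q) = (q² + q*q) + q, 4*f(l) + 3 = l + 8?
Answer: 168350625/4 ≈ 4.2088e+7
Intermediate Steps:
f(l) = 5/4 + l/4 (f(l) = -¾ + (l + 8)/4 = -¾ + (8 + l)/4 = -¾ + (2 + l/4) = 5/4 + l/4)
K(q) = q + 2*q² (K(q) = (q² + q²) + q = 2*q² + q = q + 2*q²)
(-117 + (66 + K(-8))*(-36 + f(2)))² = (-117 + (66 - 8*(1 + 2*(-8)))*(-36 + (5/4 + (¼)*2)))² = (-117 + (66 - 8*(1 - 16))*(-36 + (5/4 + ½)))² = (-117 + (66 - 8*(-15))*(-36 + 7/4))² = (-117 + (66 + 120)*(-137/4))² = (-117 + 186*(-137/4))² = (-117 - 12741/2)² = (-12975/2)² = 168350625/4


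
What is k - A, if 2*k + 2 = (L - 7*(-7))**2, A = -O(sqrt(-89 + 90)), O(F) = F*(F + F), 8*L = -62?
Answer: 27257/32 ≈ 851.78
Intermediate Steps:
L = -31/4 (L = (1/8)*(-62) = -31/4 ≈ -7.7500)
O(F) = 2*F**2 (O(F) = F*(2*F) = 2*F**2)
A = -2 (A = -2*(sqrt(-89 + 90))**2 = -2*(sqrt(1))**2 = -2*1**2 = -2 ≈ -2.0000)
k = 27193/32 (k = -1 + (-31/4 - 7*(-7))**2/2 = -1 + (-31/4 + 49)**2/2 = -1 + (165/4)**2/2 = -1 + (1/2)*(27225/16) = -1 + 27225/32 = 27193/32 ≈ 849.78)
k - A = 27193/32 - 1*(-2) = 27193/32 + 2 = 27257/32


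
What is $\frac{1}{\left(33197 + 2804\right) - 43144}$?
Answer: $- \frac{1}{7143} \approx -0.00014$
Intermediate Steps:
$\frac{1}{\left(33197 + 2804\right) - 43144} = \frac{1}{36001 - 43144} = \frac{1}{-7143} = - \frac{1}{7143}$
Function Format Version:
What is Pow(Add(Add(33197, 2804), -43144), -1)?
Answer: Rational(-1, 7143) ≈ -0.00014000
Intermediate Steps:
Pow(Add(Add(33197, 2804), -43144), -1) = Pow(Add(36001, -43144), -1) = Pow(-7143, -1) = Rational(-1, 7143)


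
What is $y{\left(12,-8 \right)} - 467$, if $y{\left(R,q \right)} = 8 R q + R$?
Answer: $-1223$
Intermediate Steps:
$y{\left(R,q \right)} = R + 8 R q$ ($y{\left(R,q \right)} = 8 R q + R = R + 8 R q$)
$y{\left(12,-8 \right)} - 467 = 12 \left(1 + 8 \left(-8\right)\right) - 467 = 12 \left(1 - 64\right) - 467 = 12 \left(-63\right) - 467 = -756 - 467 = -1223$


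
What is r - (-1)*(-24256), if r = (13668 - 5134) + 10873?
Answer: -4849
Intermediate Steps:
r = 19407 (r = 8534 + 10873 = 19407)
r - (-1)*(-24256) = 19407 - (-1)*(-24256) = 19407 - 1*24256 = 19407 - 24256 = -4849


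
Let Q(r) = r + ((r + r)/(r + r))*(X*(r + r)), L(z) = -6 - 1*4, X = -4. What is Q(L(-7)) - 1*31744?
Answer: -31674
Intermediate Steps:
L(z) = -10 (L(z) = -6 - 4 = -10)
Q(r) = -7*r (Q(r) = r + ((r + r)/(r + r))*(-4*(r + r)) = r + ((2*r)/((2*r)))*(-8*r) = r + ((2*r)*(1/(2*r)))*(-8*r) = r + 1*(-8*r) = r - 8*r = -7*r)
Q(L(-7)) - 1*31744 = -7*(-10) - 1*31744 = 70 - 31744 = -31674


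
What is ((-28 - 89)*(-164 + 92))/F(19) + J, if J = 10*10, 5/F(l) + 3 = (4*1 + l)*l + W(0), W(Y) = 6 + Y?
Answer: 741412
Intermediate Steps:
F(l) = 5/(3 + l*(4 + l)) (F(l) = 5/(-3 + ((4*1 + l)*l + (6 + 0))) = 5/(-3 + ((4 + l)*l + 6)) = 5/(-3 + (l*(4 + l) + 6)) = 5/(-3 + (6 + l*(4 + l))) = 5/(3 + l*(4 + l)))
J = 100
((-28 - 89)*(-164 + 92))/F(19) + J = ((-28 - 89)*(-164 + 92))/((5/(3 + 19**2 + 4*19))) + 100 = (-117*(-72))/((5/(3 + 361 + 76))) + 100 = 8424/((5/440)) + 100 = 8424/((5*(1/440))) + 100 = 8424/(1/88) + 100 = 8424*88 + 100 = 741312 + 100 = 741412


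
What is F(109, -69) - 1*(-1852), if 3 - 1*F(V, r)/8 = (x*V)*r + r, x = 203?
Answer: 12216532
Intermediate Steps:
F(V, r) = 24 - 8*r - 1624*V*r (F(V, r) = 24 - 8*((203*V)*r + r) = 24 - 8*(203*V*r + r) = 24 - 8*(r + 203*V*r) = 24 + (-8*r - 1624*V*r) = 24 - 8*r - 1624*V*r)
F(109, -69) - 1*(-1852) = (24 - 8*(-69) - 1624*109*(-69)) - 1*(-1852) = (24 + 552 + 12214104) + 1852 = 12214680 + 1852 = 12216532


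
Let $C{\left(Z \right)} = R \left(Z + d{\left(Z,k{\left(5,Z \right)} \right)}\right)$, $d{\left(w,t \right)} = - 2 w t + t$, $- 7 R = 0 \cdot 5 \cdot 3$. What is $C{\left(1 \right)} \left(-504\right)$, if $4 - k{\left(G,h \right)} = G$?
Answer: $0$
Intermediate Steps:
$R = 0$ ($R = - \frac{0 \cdot 5 \cdot 3}{7} = - \frac{0 \cdot 3}{7} = \left(- \frac{1}{7}\right) 0 = 0$)
$k{\left(G,h \right)} = 4 - G$
$d{\left(w,t \right)} = t - 2 t w$ ($d{\left(w,t \right)} = - 2 t w + t = t - 2 t w$)
$C{\left(Z \right)} = 0$ ($C{\left(Z \right)} = 0 \left(Z + \left(4 - 5\right) \left(1 - 2 Z\right)\right) = 0 \left(Z - \left(1 - 2 Z\right)\right) = 0 \left(Z + \left(-1 + 2 Z\right)\right) = 0 \left(-1 + 3 Z\right) = 0$)
$C{\left(1 \right)} \left(-504\right) = 0 \left(-504\right) = 0$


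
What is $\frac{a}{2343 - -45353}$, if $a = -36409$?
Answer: $- \frac{36409}{47696} \approx -0.76336$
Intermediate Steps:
$\frac{a}{2343 - -45353} = - \frac{36409}{2343 - -45353} = - \frac{36409}{2343 + 45353} = - \frac{36409}{47696}$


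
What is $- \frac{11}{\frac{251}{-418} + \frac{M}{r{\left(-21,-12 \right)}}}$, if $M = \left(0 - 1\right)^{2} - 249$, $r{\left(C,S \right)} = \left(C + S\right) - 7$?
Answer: $- \frac{22990}{11703} \approx -1.9645$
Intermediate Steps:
$r{\left(C,S \right)} = -7 + C + S$ ($r{\left(C,S \right)} = \left(C + S\right) - 7 = -7 + C + S$)
$M = -248$ ($M = \left(-1\right)^{2} - 249 = 1 - 249 = -248$)
$- \frac{11}{\frac{251}{-418} + \frac{M}{r{\left(-21,-12 \right)}}} = - \frac{11}{\frac{251}{-418} - \frac{248}{-7 - 21 - 12}} = - \frac{11}{251 \left(- \frac{1}{418}\right) - \frac{248}{-40}} = - \frac{11}{- \frac{251}{418} - - \frac{31}{5}} = - \frac{11}{- \frac{251}{418} + \frac{31}{5}} = - \frac{11}{\frac{11703}{2090}} = \left(-11\right) \frac{2090}{11703} = - \frac{22990}{11703}$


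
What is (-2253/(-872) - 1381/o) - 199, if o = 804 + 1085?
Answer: -324742707/1647208 ≈ -197.15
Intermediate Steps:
o = 1889
(-2253/(-872) - 1381/o) - 199 = (-2253/(-872) - 1381/1889) - 199 = (-2253*(-1/872) - 1381*1/1889) - 199 = (2253/872 - 1381/1889) - 199 = 3051685/1647208 - 199 = -324742707/1647208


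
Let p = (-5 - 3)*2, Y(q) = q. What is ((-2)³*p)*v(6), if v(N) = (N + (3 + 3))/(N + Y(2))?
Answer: 192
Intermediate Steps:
v(N) = (6 + N)/(2 + N) (v(N) = (N + (3 + 3))/(N + 2) = (N + 6)/(2 + N) = (6 + N)/(2 + N))
p = -16 (p = -8*2 = -16)
((-2)³*p)*v(6) = ((-2)³*(-16))*((6 + 6)/(2 + 6)) = (-8*(-16))*(12/8) = 128*((⅛)*12) = 128*(3/2) = 192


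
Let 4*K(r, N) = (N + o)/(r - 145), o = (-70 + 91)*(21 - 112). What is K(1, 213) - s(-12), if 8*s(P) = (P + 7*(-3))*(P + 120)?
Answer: 43051/96 ≈ 448.45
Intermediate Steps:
o = -1911 (o = 21*(-91) = -1911)
s(P) = (-21 + P)*(120 + P)/8 (s(P) = ((P + 7*(-3))*(P + 120))/8 = ((P - 21)*(120 + P))/8 = ((-21 + P)*(120 + P))/8 = (-21 + P)*(120 + P)/8)
K(r, N) = (-1911 + N)/(4*(-145 + r)) (K(r, N) = ((N - 1911)/(r - 145))/4 = ((-1911 + N)/(-145 + r))/4 = (-1911 + N)/(4*(-145 + r)))
K(1, 213) - s(-12) = (-1911 + 213)/(4*(-145 + 1)) - (-315 + (⅛)*(-12)² + (99/8)*(-12)) = (¼)*(-1698)/(-144) - (-315 + (⅛)*144 - 297/2) = (¼)*(-1/144)*(-1698) - (-315 + 18 - 297/2) = 283/96 - 1*(-891/2) = 283/96 + 891/2 = 43051/96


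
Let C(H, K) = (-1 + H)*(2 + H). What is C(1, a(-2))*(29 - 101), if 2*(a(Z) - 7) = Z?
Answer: 0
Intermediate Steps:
a(Z) = 7 + Z/2
C(1, a(-2))*(29 - 101) = (-2 + 1 + 1²)*(29 - 101) = (-2 + 1 + 1)*(-72) = 0*(-72) = 0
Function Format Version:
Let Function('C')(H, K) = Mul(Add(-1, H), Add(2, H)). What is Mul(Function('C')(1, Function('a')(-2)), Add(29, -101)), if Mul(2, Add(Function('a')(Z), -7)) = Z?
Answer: 0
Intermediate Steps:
Function('a')(Z) = Add(7, Mul(Rational(1, 2), Z))
Mul(Function('C')(1, Function('a')(-2)), Add(29, -101)) = Mul(Add(-2, 1, Pow(1, 2)), Add(29, -101)) = Mul(Add(-2, 1, 1), -72) = Mul(0, -72) = 0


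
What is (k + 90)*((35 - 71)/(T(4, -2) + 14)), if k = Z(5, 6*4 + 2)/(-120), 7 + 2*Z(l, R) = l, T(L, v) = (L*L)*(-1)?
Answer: 32403/20 ≈ 1620.2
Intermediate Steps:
T(L, v) = -L² (T(L, v) = L²*(-1) = -L²)
Z(l, R) = -7/2 + l/2
k = 1/120 (k = (-7/2 + (½)*5)/(-120) = (-7/2 + 5/2)*(-1/120) = -1*(-1/120) = 1/120 ≈ 0.0083333)
(k + 90)*((35 - 71)/(T(4, -2) + 14)) = (1/120 + 90)*((35 - 71)/(-1*4² + 14)) = 10801*(-36/(-1*16 + 14))/120 = 10801*(-36/(-16 + 14))/120 = 10801*(-36/(-2))/120 = 10801*(-36*(-½))/120 = (10801/120)*18 = 32403/20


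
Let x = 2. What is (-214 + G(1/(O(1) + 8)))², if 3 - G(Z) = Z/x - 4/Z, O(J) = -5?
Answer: 1428025/36 ≈ 39667.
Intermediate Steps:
G(Z) = 3 + 4/Z - Z/2 (G(Z) = 3 - (Z/2 - 4/Z) = 3 + (4/Z - Z/2) = 3 + 4/Z - Z/2)
(-214 + G(1/(O(1) + 8)))² = (-214 + (3 + 4/(1/(-5 + 8)) - 1/(2*(-5 + 8))))² = (-214 + (3 + 4/(1/3) - ½/3))² = (-214 + (3 + 4/(⅓) - ½*⅓))² = (-214 + (3 + 4*3 - ⅙))² = (-214 + (3 + 12 - ⅙))² = (-214 + 89/6)² = (-1195/6)² = 1428025/36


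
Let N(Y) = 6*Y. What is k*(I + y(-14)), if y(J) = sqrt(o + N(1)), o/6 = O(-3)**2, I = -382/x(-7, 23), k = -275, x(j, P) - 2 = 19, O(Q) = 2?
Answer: 105050/21 - 275*sqrt(30) ≈ 3496.1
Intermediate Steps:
x(j, P) = 21 (x(j, P) = 2 + 19 = 21)
I = -382/21 ≈ -18.190
o = 24 (o = 6*2**2 = 6*4 = 24)
y(J) = sqrt(30) (y(J) = sqrt(24 + 6*1) = sqrt(24 + 6) = sqrt(30))
k*(I + y(-14)) = -275*(-382/21 + sqrt(30)) = 105050/21 - 275*sqrt(30)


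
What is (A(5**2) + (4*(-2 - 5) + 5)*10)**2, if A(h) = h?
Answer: 42025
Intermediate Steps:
(A(5**2) + (4*(-2 - 5) + 5)*10)**2 = (5**2 + (4*(-2 - 5) + 5)*10)**2 = (25 + (4*(-7) + 5)*10)**2 = (25 + (-28 + 5)*10)**2 = (25 - 23*10)**2 = (25 - 230)**2 = (-205)**2 = 42025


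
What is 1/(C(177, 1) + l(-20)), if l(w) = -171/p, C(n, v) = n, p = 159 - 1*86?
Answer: 73/12750 ≈ 0.0057255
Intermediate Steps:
p = 73 (p = 159 - 86 = 73)
l(w) = -171/73
1/(C(177, 1) + l(-20)) = 1/(177 - 171/73) = 1/(12750/73) = 73/12750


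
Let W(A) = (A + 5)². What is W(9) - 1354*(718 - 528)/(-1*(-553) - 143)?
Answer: -17690/41 ≈ -431.46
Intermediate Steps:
W(A) = (5 + A)²
W(9) - 1354*(718 - 528)/(-1*(-553) - 143) = (5 + 9)² - 1354*(718 - 528)/(-1*(-553) - 143) = 14² - 257260/(553 - 143) = 196 - 257260/410 = 196 - 1354*19/41 = 196 - 25726/41 = -17690/41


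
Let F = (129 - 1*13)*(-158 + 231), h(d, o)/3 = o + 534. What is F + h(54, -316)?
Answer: 9122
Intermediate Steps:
h(d, o) = 1602 + 3*o (h(d, o) = 3*(o + 534) = 3*(534 + o) = 1602 + 3*o)
F = 8468 (F = (129 - 13)*73 = 116*73 = 8468)
F + h(54, -316) = 8468 + (1602 + 3*(-316)) = 8468 + (1602 - 948) = 8468 + 654 = 9122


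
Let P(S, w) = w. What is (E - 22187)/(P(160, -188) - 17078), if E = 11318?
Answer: 10869/17266 ≈ 0.62950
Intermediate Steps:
(E - 22187)/(P(160, -188) - 17078) = (11318 - 22187)/(-188 - 17078) = -10869/(-17266) = -10869*(-1/17266) = 10869/17266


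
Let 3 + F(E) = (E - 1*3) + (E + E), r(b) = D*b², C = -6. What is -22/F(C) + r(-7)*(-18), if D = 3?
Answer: -31741/12 ≈ -2645.1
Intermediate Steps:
r(b) = 3*b²
F(E) = -6 + 3*E (F(E) = -3 + ((E - 1*3) + (E + E)) = -3 + ((E - 3) + 2*E) = -3 + ((-3 + E) + 2*E) = -3 + (-3 + 3*E) = -6 + 3*E)
-22/F(C) + r(-7)*(-18) = -22/(-6 + 3*(-6)) + (3*(-7)²)*(-18) = -22/(-6 - 18) + (3*49)*(-18) = -22/(-24) + 147*(-18) = -22*(-1/24) - 2646 = 11/12 - 2646 = -31741/12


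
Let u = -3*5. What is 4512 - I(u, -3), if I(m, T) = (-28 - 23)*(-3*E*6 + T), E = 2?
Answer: 2523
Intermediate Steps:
u = -15
I(m, T) = 1836 - 51*T (I(m, T) = (-28 - 23)*(-3*2*6 + T) = -51*(-6*6 + T) = -51*(-36 + T) = 1836 - 51*T)
4512 - I(u, -3) = 4512 - (1836 - 51*(-3)) = 4512 - (1836 + 153) = 4512 - 1*1989 = 4512 - 1989 = 2523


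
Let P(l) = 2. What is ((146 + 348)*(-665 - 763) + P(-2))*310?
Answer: -218683300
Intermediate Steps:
((146 + 348)*(-665 - 763) + P(-2))*310 = ((146 + 348)*(-665 - 763) + 2)*310 = (494*(-1428) + 2)*310 = (-705432 + 2)*310 = -705430*310 = -218683300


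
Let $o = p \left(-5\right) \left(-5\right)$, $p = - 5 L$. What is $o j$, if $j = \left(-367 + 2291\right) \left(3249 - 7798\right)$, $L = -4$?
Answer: $-4376138000$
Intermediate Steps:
$p = 20$ ($p = \left(-5\right) \left(-4\right) = 20$)
$o = 500$ ($o = 20 \left(-5\right) \left(-5\right) = \left(-100\right) \left(-5\right) = 500$)
$j = -8752276$ ($j = 1924 \left(-4549\right) = -8752276$)
$o j = 500 \left(-8752276\right) = -4376138000$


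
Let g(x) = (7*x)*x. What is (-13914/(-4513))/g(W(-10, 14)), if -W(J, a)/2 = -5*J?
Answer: 6957/157955000 ≈ 4.4044e-5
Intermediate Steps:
W(J, a) = 10*J (W(J, a) = -(-10)*J = 10*J)
g(x) = 7*x²
(-13914/(-4513))/g(W(-10, 14)) = (-13914/(-4513))/((7*(10*(-10))²)) = (-13914*(-1/4513))/((7*(-100)²)) = 13914/(4513*((7*10000))) = (13914/4513)/70000 = (13914/4513)*(1/70000) = 6957/157955000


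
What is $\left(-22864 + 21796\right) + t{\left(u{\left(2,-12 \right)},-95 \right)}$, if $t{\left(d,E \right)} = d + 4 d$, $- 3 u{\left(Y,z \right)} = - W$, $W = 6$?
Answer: $-1058$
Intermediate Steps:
$u{\left(Y,z \right)} = 2$ ($u{\left(Y,z \right)} = - \frac{\left(-1\right) 6}{3} = \left(- \frac{1}{3}\right) \left(-6\right) = 2$)
$t{\left(d,E \right)} = 5 d$
$\left(-22864 + 21796\right) + t{\left(u{\left(2,-12 \right)},-95 \right)} = \left(-22864 + 21796\right) + 5 \cdot 2 = -1068 + 10 = -1058$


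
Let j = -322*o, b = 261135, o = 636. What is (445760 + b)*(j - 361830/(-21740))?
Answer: -314696664804375/2174 ≈ -1.4475e+11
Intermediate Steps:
j = -204792 (j = -322*636 = -204792)
(445760 + b)*(j - 361830/(-21740)) = (445760 + 261135)*(-204792 - 361830/(-21740)) = 706895*(-204792 - 361830*(-1/21740)) = 706895*(-204792 + 36183/2174) = 706895*(-445181625/2174) = -314696664804375/2174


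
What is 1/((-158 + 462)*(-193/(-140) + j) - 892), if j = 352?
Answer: 35/3728728 ≈ 9.3866e-6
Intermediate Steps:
1/((-158 + 462)*(-193/(-140) + j) - 892) = 1/((-158 + 462)*(-193/(-140) + 352) - 892) = 1/(304*(-193*(-1/140) + 352) - 892) = 1/(304*(193/140 + 352) - 892) = 1/(304*(49473/140) - 892) = 1/(3759948/35 - 892) = 1/(3728728/35) = 35/3728728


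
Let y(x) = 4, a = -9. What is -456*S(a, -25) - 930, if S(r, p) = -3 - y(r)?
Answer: 2262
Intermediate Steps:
S(r, p) = -7 (S(r, p) = -3 - 1*4 = -3 - 4 = -7)
-456*S(a, -25) - 930 = -456*(-7) - 930 = 3192 - 930 = 2262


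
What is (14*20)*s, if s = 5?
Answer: 1400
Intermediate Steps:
(14*20)*s = (14*20)*5 = 280*5 = 1400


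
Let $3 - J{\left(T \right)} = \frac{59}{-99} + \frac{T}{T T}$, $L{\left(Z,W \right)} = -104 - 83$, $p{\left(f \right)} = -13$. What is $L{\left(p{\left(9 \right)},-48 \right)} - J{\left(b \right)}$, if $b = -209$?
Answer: $- \frac{358520}{1881} \approx -190.6$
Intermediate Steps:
$L{\left(Z,W \right)} = -187$
$J{\left(T \right)} = \frac{356}{99} - \frac{1}{T}$ ($J{\left(T \right)} = 3 - \left(\frac{59}{-99} + \frac{T}{T T}\right) = 3 - \left(59 \left(- \frac{1}{99}\right) + \frac{T}{T^{2}}\right) = 3 - \left(- \frac{59}{99} + \frac{T}{T^{2}}\right) = 3 - \left(- \frac{59}{99} + \frac{1}{T}\right) = 3 + \left(\frac{59}{99} - \frac{1}{T}\right) = \frac{356}{99} - \frac{1}{T}$)
$L{\left(p{\left(9 \right)},-48 \right)} - J{\left(b \right)} = -187 - \left(\frac{356}{99} - \frac{1}{-209}\right) = -187 - \left(\frac{356}{99} - - \frac{1}{209}\right) = -187 - \left(\frac{356}{99} + \frac{1}{209}\right) = -187 - \frac{6773}{1881} = - \frac{358520}{1881}$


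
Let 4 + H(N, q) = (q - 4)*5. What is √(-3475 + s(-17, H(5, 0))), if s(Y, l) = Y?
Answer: 6*I*√97 ≈ 59.093*I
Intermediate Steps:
H(N, q) = -24 + 5*q (H(N, q) = -4 + (q - 4)*5 = -4 + (-4 + q)*5 = -4 + (-20 + 5*q) = -24 + 5*q)
√(-3475 + s(-17, H(5, 0))) = √(-3475 - 17) = √(-3492) = 6*I*√97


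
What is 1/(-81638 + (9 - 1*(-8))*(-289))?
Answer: -1/86551 ≈ -1.1554e-5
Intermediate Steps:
1/(-81638 + (9 - 1*(-8))*(-289)) = 1/(-81638 + (9 + 8)*(-289)) = 1/(-81638 + 17*(-289)) = 1/(-81638 - 4913) = 1/(-86551) = -1/86551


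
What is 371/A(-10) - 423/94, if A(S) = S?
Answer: -208/5 ≈ -41.600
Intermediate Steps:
371/A(-10) - 423/94 = 371/(-10) - 423/94 = 371*(-⅒) - 423*1/94 = -371/10 - 9/2 = -208/5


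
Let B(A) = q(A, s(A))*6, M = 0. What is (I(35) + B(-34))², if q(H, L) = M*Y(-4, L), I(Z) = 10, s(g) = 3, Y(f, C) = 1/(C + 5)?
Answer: 100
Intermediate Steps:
Y(f, C) = 1/(5 + C)
q(H, L) = 0 (q(H, L) = 0/(5 + L) = 0)
B(A) = 0 (B(A) = 0*6 = 0)
(I(35) + B(-34))² = (10 + 0)² = 10² = 100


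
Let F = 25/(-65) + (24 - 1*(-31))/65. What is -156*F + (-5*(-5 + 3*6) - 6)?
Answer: -143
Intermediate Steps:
F = 6/13 (F = 25*(-1/65) + (24 + 31)*(1/65) = -5/13 + 55*(1/65) = -5/13 + 11/13 = 6/13 ≈ 0.46154)
-156*F + (-5*(-5 + 3*6) - 6) = -156*6/13 + (-5*(-5 + 3*6) - 6) = -72 + (-5*(-5 + 18) - 6) = -72 + (-5*13 - 6) = -72 + (-65 - 6) = -72 - 71 = -143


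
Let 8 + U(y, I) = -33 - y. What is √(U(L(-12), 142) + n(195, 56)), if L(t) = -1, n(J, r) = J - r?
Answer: 3*√11 ≈ 9.9499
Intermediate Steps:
U(y, I) = -41 - y (U(y, I) = -8 + (-33 - y) = -41 - y)
√(U(L(-12), 142) + n(195, 56)) = √((-41 - 1*(-1)) + (195 - 1*56)) = √((-41 + 1) + (195 - 56)) = √(-40 + 139) = √99 = 3*√11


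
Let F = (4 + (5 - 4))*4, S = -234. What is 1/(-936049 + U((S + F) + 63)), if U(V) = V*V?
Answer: -1/913248 ≈ -1.0950e-6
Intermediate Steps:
F = 20 (F = (4 + 1)*4 = 5*4 = 20)
U(V) = V²
1/(-936049 + U((S + F) + 63)) = 1/(-936049 + ((-234 + 20) + 63)²) = 1/(-936049 + (-214 + 63)²) = 1/(-936049 + (-151)²) = 1/(-936049 + 22801) = 1/(-913248) = -1/913248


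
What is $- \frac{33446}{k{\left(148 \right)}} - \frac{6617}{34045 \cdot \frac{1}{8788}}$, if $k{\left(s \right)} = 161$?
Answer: $- \frac{1500121518}{783035} \approx -1915.8$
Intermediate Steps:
$- \frac{33446}{k{\left(148 \right)}} - \frac{6617}{34045 \cdot \frac{1}{8788}} = - \frac{33446}{161} - \frac{6617}{34045 \cdot \frac{1}{8788}} = \left(-33446\right) \frac{1}{161} - \frac{6617}{34045 \cdot \frac{1}{8788}} = - \frac{4778}{23} - \frac{6617}{\frac{34045}{8788}} = - \frac{4778}{23} - \frac{58150196}{34045} = - \frac{1500121518}{783035}$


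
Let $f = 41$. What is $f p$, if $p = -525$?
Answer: $-21525$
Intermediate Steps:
$f p = 41 \left(-525\right) = -21525$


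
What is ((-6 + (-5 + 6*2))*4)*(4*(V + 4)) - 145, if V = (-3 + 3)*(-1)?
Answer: -81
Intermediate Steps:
V = 0 (V = 0*(-1) = 0)
((-6 + (-5 + 6*2))*4)*(4*(V + 4)) - 145 = ((-6 + (-5 + 6*2))*4)*(4*(0 + 4)) - 145 = ((-6 + (-5 + 12))*4)*(4*4) - 145 = ((-6 + 7)*4)*16 - 145 = (1*4)*16 - 145 = 4*16 - 145 = 64 - 145 = -81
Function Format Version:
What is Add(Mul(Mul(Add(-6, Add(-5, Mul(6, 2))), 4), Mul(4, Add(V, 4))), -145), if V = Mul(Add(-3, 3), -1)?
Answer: -81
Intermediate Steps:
V = 0 (V = Mul(0, -1) = 0)
Add(Mul(Mul(Add(-6, Add(-5, Mul(6, 2))), 4), Mul(4, Add(V, 4))), -145) = Add(Mul(Mul(Add(-6, Add(-5, Mul(6, 2))), 4), Mul(4, Add(0, 4))), -145) = Add(Mul(Mul(Add(-6, Add(-5, 12)), 4), Mul(4, 4)), -145) = Add(Mul(Mul(Add(-6, 7), 4), 16), -145) = Add(Mul(Mul(1, 4), 16), -145) = Add(Mul(4, 16), -145) = Add(64, -145) = -81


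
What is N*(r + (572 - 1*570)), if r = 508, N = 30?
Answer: 15300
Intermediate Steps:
N*(r + (572 - 1*570)) = 30*(508 + (572 - 1*570)) = 30*(508 + (572 - 570)) = 30*(508 + 2) = 30*510 = 15300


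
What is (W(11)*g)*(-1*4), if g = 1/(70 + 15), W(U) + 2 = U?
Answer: -36/85 ≈ -0.42353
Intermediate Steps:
W(U) = -2 + U
g = 1/85 ≈ 0.011765
(W(11)*g)*(-1*4) = ((-2 + 11)*(1/85))*(-1*4) = (9*(1/85))*(-4) = (9/85)*(-4) = -36/85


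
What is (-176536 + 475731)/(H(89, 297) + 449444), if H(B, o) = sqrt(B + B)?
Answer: 67235698790/100999954479 - 299195*sqrt(178)/201999908958 ≈ 0.66568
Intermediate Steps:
H(B, o) = sqrt(2)*sqrt(B) (H(B, o) = sqrt(2*B) = sqrt(2)*sqrt(B))
(-176536 + 475731)/(H(89, 297) + 449444) = (-176536 + 475731)/(sqrt(2)*sqrt(89) + 449444) = 299195/(sqrt(178) + 449444) = 299195/(449444 + sqrt(178))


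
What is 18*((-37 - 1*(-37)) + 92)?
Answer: 1656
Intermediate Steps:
18*((-37 - 1*(-37)) + 92) = 18*((-37 + 37) + 92) = 18*(0 + 92) = 18*92 = 1656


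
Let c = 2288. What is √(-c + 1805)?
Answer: I*√483 ≈ 21.977*I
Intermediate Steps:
√(-c + 1805) = √(-1*2288 + 1805) = √(-2288 + 1805) = √(-483) = I*√483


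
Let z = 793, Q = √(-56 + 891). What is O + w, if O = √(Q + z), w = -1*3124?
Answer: -3124 + √(793 + √835) ≈ -3095.3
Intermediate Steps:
Q = √835 ≈ 28.896
w = -3124
O = √(793 + √835) (O = √(√835 + 793) = √(793 + √835) ≈ 28.669)
O + w = √(793 + √835) - 3124 = -3124 + √(793 + √835)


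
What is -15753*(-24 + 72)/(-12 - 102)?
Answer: 126024/19 ≈ 6632.8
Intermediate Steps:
-15753*(-24 + 72)/(-12 - 102) = -756144/(-114) = -756144*(-1)/114 = -15753*(-8/19) = 126024/19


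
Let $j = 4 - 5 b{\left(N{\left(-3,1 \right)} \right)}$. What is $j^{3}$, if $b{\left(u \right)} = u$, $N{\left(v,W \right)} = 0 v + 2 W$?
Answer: $-216$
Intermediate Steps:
$N{\left(v,W \right)} = 2 W$ ($N{\left(v,W \right)} = 0 + 2 W = 2 W$)
$j = -6$ ($j = 4 - 5 \cdot 2 \cdot 1 = 4 - 10 = -6$)
$j^{3} = \left(-6\right)^{3} = -216$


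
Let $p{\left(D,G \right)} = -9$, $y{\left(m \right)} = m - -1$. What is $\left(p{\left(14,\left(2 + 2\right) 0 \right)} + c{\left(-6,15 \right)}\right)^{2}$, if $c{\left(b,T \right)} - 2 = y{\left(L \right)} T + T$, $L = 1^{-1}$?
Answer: $1444$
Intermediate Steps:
$L = 1$
$y{\left(m \right)} = 1 + m$ ($y{\left(m \right)} = m + 1 = 1 + m$)
$c{\left(b,T \right)} = 2 + 3 T$ ($c{\left(b,T \right)} = 2 + \left(\left(1 + 1\right) T + T\right) = 2 + \left(2 T + T\right) = 2 + 3 T$)
$\left(p{\left(14,\left(2 + 2\right) 0 \right)} + c{\left(-6,15 \right)}\right)^{2} = \left(-9 + \left(2 + 3 \cdot 15\right)\right)^{2} = \left(-9 + \left(2 + 45\right)\right)^{2} = \left(-9 + 47\right)^{2} = 38^{2} = 1444$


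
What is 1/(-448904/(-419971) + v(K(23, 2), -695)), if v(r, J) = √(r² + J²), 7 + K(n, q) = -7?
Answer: -188526661784/85228212028027645 + 176375640841*√483221/85228212028027645 ≈ 0.0014363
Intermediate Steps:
K(n, q) = -14 (K(n, q) = -7 - 7 = -14)
v(r, J) = √(J² + r²)
1/(-448904/(-419971) + v(K(23, 2), -695)) = 1/(-448904/(-419971) + √((-695)² + (-14)²)) = 1/(-448904*(-1/419971) + √(483025 + 196)) = 1/(448904/419971 + √483221)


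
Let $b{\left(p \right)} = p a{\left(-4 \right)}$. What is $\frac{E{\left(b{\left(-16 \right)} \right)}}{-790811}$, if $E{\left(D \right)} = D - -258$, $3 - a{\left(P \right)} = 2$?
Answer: $- \frac{242}{790811} \approx -0.00030601$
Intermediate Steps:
$a{\left(P \right)} = 1$ ($a{\left(P \right)} = 3 - 2 = 1$)
$b{\left(p \right)} = p$ ($b{\left(p \right)} = p 1 = p$)
$E{\left(D \right)} = 258 + D$ ($E{\left(D \right)} = D + \left(-87 + 345\right) = D + 258 = 258 + D$)
$\frac{E{\left(b{\left(-16 \right)} \right)}}{-790811} = \frac{258 - 16}{-790811} = 242 \left(- \frac{1}{790811}\right) = - \frac{242}{790811}$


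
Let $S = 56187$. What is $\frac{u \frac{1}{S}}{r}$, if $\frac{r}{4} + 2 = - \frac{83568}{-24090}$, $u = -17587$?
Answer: $- \frac{70611805}{1325563704} \approx -0.053269$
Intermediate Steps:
$r = \frac{23592}{4015}$ ($r = -8 + 4 \left(- \frac{83568}{-24090}\right) = -8 + 4 \left(\left(-83568\right) \left(- \frac{1}{24090}\right)\right) = -8 + 4 \cdot \frac{13928}{4015} = -8 + \frac{55712}{4015} = \frac{23592}{4015} \approx 5.876$)
$\frac{u \frac{1}{S}}{r} = \frac{\left(-17587\right) \frac{1}{56187}}{\frac{23592}{4015}} = \left(-17587\right) \frac{1}{56187} \cdot \frac{4015}{23592} = \left(- \frac{17587}{56187}\right) \frac{4015}{23592} = - \frac{70611805}{1325563704}$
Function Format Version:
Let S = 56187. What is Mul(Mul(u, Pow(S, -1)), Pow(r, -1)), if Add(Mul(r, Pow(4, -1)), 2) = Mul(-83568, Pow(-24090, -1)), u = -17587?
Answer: Rational(-70611805, 1325563704) ≈ -0.053269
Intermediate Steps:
r = Rational(23592, 4015) (r = Add(-8, Mul(4, Mul(-83568, Pow(-24090, -1)))) = Add(-8, Mul(4, Mul(-83568, Rational(-1, 24090)))) = Add(-8, Mul(4, Rational(13928, 4015))) = Add(-8, Rational(55712, 4015)) = Rational(23592, 4015) ≈ 5.8760)
Mul(Mul(u, Pow(S, -1)), Pow(r, -1)) = Mul(Mul(-17587, Pow(56187, -1)), Pow(Rational(23592, 4015), -1)) = Mul(Mul(-17587, Rational(1, 56187)), Rational(4015, 23592)) = Mul(Rational(-17587, 56187), Rational(4015, 23592)) = Rational(-70611805, 1325563704)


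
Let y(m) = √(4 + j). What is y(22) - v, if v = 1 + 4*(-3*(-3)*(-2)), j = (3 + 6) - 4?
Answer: 74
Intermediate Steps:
j = 5 (j = 9 - 4 = 5)
y(m) = 3 (y(m) = √(4 + 5) = √9 = 3)
v = -71 (v = 1 + 4*(9*(-2)) = 1 + 4*(-18) = 1 - 72 = -71)
y(22) - v = 3 - 1*(-71) = 3 + 71 = 74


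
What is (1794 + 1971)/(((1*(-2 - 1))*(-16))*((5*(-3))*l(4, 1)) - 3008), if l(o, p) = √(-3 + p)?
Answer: -176955/157576 + 169425*I*√2/630304 ≈ -1.123 + 0.38014*I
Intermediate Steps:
(1794 + 1971)/(((1*(-2 - 1))*(-16))*((5*(-3))*l(4, 1)) - 3008) = (1794 + 1971)/(((1*(-2 - 1))*(-16))*((5*(-3))*√(-3 + 1)) - 3008) = 3765/(((1*(-3))*(-16))*(-15*I*√2) - 3008) = 3765/((-3*(-16))*(-15*I*√2) - 3008) = 3765/(48*(-15*I*√2) - 3008) = 3765/(-720*I*√2 - 3008) = 3765/(-3008 - 720*I*√2)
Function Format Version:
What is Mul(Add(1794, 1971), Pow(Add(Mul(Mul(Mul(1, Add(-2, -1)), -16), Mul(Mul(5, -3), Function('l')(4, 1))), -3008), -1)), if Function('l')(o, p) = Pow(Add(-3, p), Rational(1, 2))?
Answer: Add(Rational(-176955, 157576), Mul(Rational(169425, 630304), I, Pow(2, Rational(1, 2)))) ≈ Add(-1.1230, Mul(0.38014, I))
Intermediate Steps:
Mul(Add(1794, 1971), Pow(Add(Mul(Mul(Mul(1, Add(-2, -1)), -16), Mul(Mul(5, -3), Function('l')(4, 1))), -3008), -1)) = Mul(Add(1794, 1971), Pow(Add(Mul(Mul(Mul(1, Add(-2, -1)), -16), Mul(Mul(5, -3), Pow(Add(-3, 1), Rational(1, 2)))), -3008), -1)) = Mul(3765, Pow(Add(Mul(Mul(Mul(1, -3), -16), Mul(-15, Pow(-2, Rational(1, 2)))), -3008), -1)) = Mul(3765, Pow(Add(Mul(Mul(-3, -16), Mul(-15, Mul(I, Pow(2, Rational(1, 2))))), -3008), -1)) = Mul(3765, Pow(Add(Mul(48, Mul(-15, I, Pow(2, Rational(1, 2)))), -3008), -1)) = Mul(3765, Pow(Add(Mul(-720, I, Pow(2, Rational(1, 2))), -3008), -1)) = Mul(3765, Pow(Add(-3008, Mul(-720, I, Pow(2, Rational(1, 2)))), -1))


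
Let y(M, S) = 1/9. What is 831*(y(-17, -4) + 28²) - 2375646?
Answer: -5172149/3 ≈ -1.7241e+6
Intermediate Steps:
y(M, S) = ⅑
831*(y(-17, -4) + 28²) - 2375646 = 831*(⅑ + 28²) - 2375646 = 831*(⅑ + 784) - 2375646 = 831*(7057/9) - 2375646 = 1954789/3 - 2375646 = -5172149/3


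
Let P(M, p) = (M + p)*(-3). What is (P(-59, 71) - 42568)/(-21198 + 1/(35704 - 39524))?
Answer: 162747280/80976361 ≈ 2.0098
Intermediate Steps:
P(M, p) = -3*M - 3*p
(P(-59, 71) - 42568)/(-21198 + 1/(35704 - 39524)) = ((-3*(-59) - 3*71) - 42568)/(-21198 + 1/(35704 - 39524)) = ((177 - 213) - 42568)/(-21198 + 1/(-3820)) = (-36 - 42568)/(-21198 - 1/3820) = -42604/(-80976361/3820) = -42604*(-3820/80976361) = 162747280/80976361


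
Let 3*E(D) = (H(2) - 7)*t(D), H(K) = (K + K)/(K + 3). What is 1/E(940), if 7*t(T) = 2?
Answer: -105/62 ≈ -1.6935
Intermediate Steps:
t(T) = 2/7 (t(T) = (1/7)*2 = 2/7)
H(K) = 2*K/(3 + K) (H(K) = (2*K)/(3 + K) = 2*K/(3 + K))
E(D) = -62/105 (E(D) = ((2*2/(3 + 2) - 7)*(2/7))/3 = ((2*2/5 - 7)*(2/7))/3 = ((2*2*(1/5) - 7)*(2/7))/3 = ((4/5 - 7)*(2/7))/3 = (-31/5*2/7)/3 = (1/3)*(-62/35) = -62/105)
1/E(940) = 1/(-62/105) = -105/62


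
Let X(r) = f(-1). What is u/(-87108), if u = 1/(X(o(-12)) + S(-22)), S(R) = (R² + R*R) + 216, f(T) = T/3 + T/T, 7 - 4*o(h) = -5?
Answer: -1/103193944 ≈ -9.6905e-9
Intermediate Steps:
o(h) = 3 (o(h) = 7/4 - ¼*(-5) = 7/4 + 5/4 = 3)
f(T) = 1 + T/3 (f(T) = T*(⅓) + 1 = T/3 + 1 = 1 + T/3)
X(r) = ⅔ (X(r) = 1 + (⅓)*(-1) = 1 - ⅓ = ⅔)
S(R) = 216 + 2*R² (S(R) = (R² + R²) + 216 = 2*R² + 216 = 216 + 2*R²)
u = 3/3554 (u = 1/(⅔ + (216 + 2*(-22)²)) = 1/(⅔ + (216 + 2*484)) = 1/(⅔ + (216 + 968)) = 1/(⅔ + 1184) = 1/(3554/3) = 3/3554 ≈ 0.00084412)
u/(-87108) = (3/3554)/(-87108) = (3/3554)*(-1/87108) = -1/103193944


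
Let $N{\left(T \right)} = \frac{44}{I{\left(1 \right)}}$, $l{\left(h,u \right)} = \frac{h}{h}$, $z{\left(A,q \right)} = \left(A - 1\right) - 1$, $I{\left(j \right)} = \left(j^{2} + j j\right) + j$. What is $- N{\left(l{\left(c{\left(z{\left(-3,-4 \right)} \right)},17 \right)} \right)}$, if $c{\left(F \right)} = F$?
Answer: $- \frac{44}{3} \approx -14.667$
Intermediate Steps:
$I{\left(j \right)} = j + 2 j^{2}$ ($I{\left(j \right)} = \left(j^{2} + j^{2}\right) + j = 2 j^{2} + j = j + 2 j^{2}$)
$z{\left(A,q \right)} = -2 + A$ ($z{\left(A,q \right)} = \left(-1 + A\right) - 1 = -2 + A$)
$l{\left(h,u \right)} = 1$
$N{\left(T \right)} = \frac{44}{3}$ ($N{\left(T \right)} = \frac{44}{1 \left(1 + 2 \cdot 1\right)} = \frac{44}{1 \left(1 + 2\right)} = \frac{44}{1 \cdot 3} = \frac{44}{3}$)
$- N{\left(l{\left(c{\left(z{\left(-3,-4 \right)} \right)},17 \right)} \right)} = \left(-1\right) \frac{44}{3} = - \frac{44}{3}$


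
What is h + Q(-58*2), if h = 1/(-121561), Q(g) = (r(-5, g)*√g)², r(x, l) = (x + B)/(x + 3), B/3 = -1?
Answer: -225617217/121561 ≈ -1856.0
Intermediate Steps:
B = -3 (B = 3*(-1) = -3)
r(x, l) = (-3 + x)/(3 + x) (r(x, l) = (x - 3)/(x + 3) = (-3 + x)/(3 + x))
Q(g) = 16*g (Q(g) = (((-3 - 5)/(3 - 5))*√g)² = ((-8/(-2))*√g)² = ((-½*(-8))*√g)² = (4*√g)² = 16*g)
h = -1/121561 ≈ -8.2263e-6
h + Q(-58*2) = -1/121561 + 16*(-58*2) = -1/121561 + 16*(-116) = -1/121561 - 1856 = -225617217/121561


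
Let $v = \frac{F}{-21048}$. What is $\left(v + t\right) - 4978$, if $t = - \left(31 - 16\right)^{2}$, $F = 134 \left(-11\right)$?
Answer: $- \frac{54755635}{10524} \approx -5202.9$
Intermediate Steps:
$F = -1474$
$v = \frac{737}{10524}$ ($v = - \frac{1474}{-21048} = \left(-1474\right) \left(- \frac{1}{21048}\right) = \frac{737}{10524} \approx 0.07003$)
$t = -225$ ($t = - 15^{2} = \left(-1\right) 225 = -225$)
$\left(v + t\right) - 4978 = \left(\frac{737}{10524} - 225\right) - 4978 = - \frac{2367163}{10524} - 4978 = - \frac{54755635}{10524}$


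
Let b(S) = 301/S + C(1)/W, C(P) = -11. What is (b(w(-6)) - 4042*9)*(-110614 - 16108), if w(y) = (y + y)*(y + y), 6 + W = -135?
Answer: 15598947805069/3384 ≈ 4.6096e+9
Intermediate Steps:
W = -141 (W = -6 - 135 = -141)
w(y) = 4*y² (w(y) = (2*y)*(2*y) = 4*y²)
b(S) = 11/141 + 301/S (b(S) = 301/S - 11/(-141) = 301/S - 11*(-1/141) = 301/S + 11/141 = 11/141 + 301/S)
(b(w(-6)) - 4042*9)*(-110614 - 16108) = ((11/141 + 301/((4*(-6)²))) - 4042*9)*(-110614 - 16108) = ((11/141 + 301/((4*36))) - 36378)*(-126722) = ((11/141 + 301/144) - 36378)*(-126722) = (14675/6768 - 36378)*(-126722) = -246191629/6768*(-126722) = 15598947805069/3384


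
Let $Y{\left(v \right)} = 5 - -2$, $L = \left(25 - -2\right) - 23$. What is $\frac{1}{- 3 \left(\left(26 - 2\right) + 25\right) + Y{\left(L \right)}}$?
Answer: $- \frac{1}{140} \approx -0.0071429$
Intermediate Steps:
$L = 4$ ($L = \left(25 + 2\right) - 23 = 27 - 23 = 4$)
$Y{\left(v \right)} = 7$ ($Y{\left(v \right)} = 5 + 2 = 7$)
$\frac{1}{- 3 \left(\left(26 - 2\right) + 25\right) + Y{\left(L \right)}} = \frac{1}{- 3 \left(\left(26 - 2\right) + 25\right) + 7} = \frac{1}{- 3 \left(24 + 25\right) + 7} = \frac{1}{\left(-3\right) 49 + 7} = \frac{1}{-147 + 7} = \frac{1}{-140} = - \frac{1}{140}$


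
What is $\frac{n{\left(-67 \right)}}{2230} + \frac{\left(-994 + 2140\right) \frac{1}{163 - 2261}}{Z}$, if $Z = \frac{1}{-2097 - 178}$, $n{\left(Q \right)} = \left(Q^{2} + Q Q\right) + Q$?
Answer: $\frac{2916319889}{2339270} \approx 1246.7$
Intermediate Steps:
$n{\left(Q \right)} = Q + 2 Q^{2}$ ($n{\left(Q \right)} = \left(Q^{2} + Q^{2}\right) + Q = 2 Q^{2} + Q = Q + 2 Q^{2}$)
$Z = - \frac{1}{2275}$ ($Z = \frac{1}{-2275} = - \frac{1}{2275} \approx -0.00043956$)
$\frac{n{\left(-67 \right)}}{2230} + \frac{\left(-994 + 2140\right) \frac{1}{163 - 2261}}{Z} = \frac{\left(-67\right) \left(1 + 2 \left(-67\right)\right)}{2230} + \frac{\left(-994 + 2140\right) \frac{1}{163 - 2261}}{- \frac{1}{2275}} = - 67 \left(1 - 134\right) \frac{1}{2230} + \frac{1146}{-2098} \left(-2275\right) = \left(-67\right) \left(-133\right) \frac{1}{2230} + 1146 \left(- \frac{1}{2098}\right) \left(-2275\right) = 8911 \cdot \frac{1}{2230} - - \frac{1303575}{1049} = \frac{8911}{2230} + \frac{1303575}{1049} = \frac{2916319889}{2339270}$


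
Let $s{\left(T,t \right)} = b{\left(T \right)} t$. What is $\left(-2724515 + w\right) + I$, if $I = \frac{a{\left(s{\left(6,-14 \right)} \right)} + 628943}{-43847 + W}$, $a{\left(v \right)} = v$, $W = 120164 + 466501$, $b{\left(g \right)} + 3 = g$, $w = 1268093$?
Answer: $- \frac{790571448295}{542818} \approx -1.4564 \cdot 10^{6}$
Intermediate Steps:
$b{\left(g \right)} = -3 + g$
$W = 586665$
$s{\left(T,t \right)} = t \left(-3 + T\right)$ ($s{\left(T,t \right)} = \left(-3 + T\right) t = t \left(-3 + T\right)$)
$I = \frac{628901}{542818}$ ($I = \frac{- 14 \left(-3 + 6\right) + 628943}{-43847 + 586665} = \frac{\left(-14\right) 3 + 628943}{542818} = \left(-42 + 628943\right) \frac{1}{542818} = 628901 \cdot \frac{1}{542818} = \frac{628901}{542818} \approx 1.1586$)
$\left(-2724515 + w\right) + I = \left(-2724515 + 1268093\right) + \frac{628901}{542818} = -1456422 + \frac{628901}{542818} = - \frac{790571448295}{542818}$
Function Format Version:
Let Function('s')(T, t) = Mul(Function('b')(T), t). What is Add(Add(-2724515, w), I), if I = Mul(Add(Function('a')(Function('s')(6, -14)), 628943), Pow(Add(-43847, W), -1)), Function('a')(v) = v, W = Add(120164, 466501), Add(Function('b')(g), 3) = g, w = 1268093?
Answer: Rational(-790571448295, 542818) ≈ -1.4564e+6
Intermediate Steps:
Function('b')(g) = Add(-3, g)
W = 586665
Function('s')(T, t) = Mul(t, Add(-3, T)) (Function('s')(T, t) = Mul(Add(-3, T), t) = Mul(t, Add(-3, T)))
I = Rational(628901, 542818) (I = Mul(Add(Mul(-14, Add(-3, 6)), 628943), Pow(Add(-43847, 586665), -1)) = Mul(Add(Mul(-14, 3), 628943), Pow(542818, -1)) = Mul(Add(-42, 628943), Rational(1, 542818)) = Mul(628901, Rational(1, 542818)) = Rational(628901, 542818) ≈ 1.1586)
Add(Add(-2724515, w), I) = Add(Add(-2724515, 1268093), Rational(628901, 542818)) = Add(-1456422, Rational(628901, 542818)) = Rational(-790571448295, 542818)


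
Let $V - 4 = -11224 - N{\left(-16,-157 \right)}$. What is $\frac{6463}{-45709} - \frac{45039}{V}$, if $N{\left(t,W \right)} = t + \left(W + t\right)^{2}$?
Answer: $\frac{597615024}{626716099} \approx 0.95357$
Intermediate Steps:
$V = -41133$ ($V = 4 - \left(11208 + \left(-157 - 16\right)^{2}\right) = 4 - 41137 = -41133$)
$\frac{6463}{-45709} - \frac{45039}{V} = \frac{6463}{-45709} - \frac{45039}{-41133} = 6463 \left(- \frac{1}{45709}\right) - - \frac{15013}{13711} = - \frac{6463}{45709} + \frac{15013}{13711} = \frac{597615024}{626716099}$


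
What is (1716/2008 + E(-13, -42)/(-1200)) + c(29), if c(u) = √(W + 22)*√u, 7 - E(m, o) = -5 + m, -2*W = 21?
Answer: 10045/12048 + √1334/2 ≈ 19.096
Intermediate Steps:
W = -21/2 (W = -½*21 = -21/2 ≈ -10.500)
E(m, o) = 12 - m (E(m, o) = 7 - (-5 + m) = 7 + (5 - m) = 12 - m)
c(u) = √46*√u/2 (c(u) = √(-21/2 + 22)*√u = √(23/2)*√u = (√46/2)*√u = √46*√u/2)
(1716/2008 + E(-13, -42)/(-1200)) + c(29) = (1716/2008 + (12 - 1*(-13))/(-1200)) + √46*√29/2 = (1716*(1/2008) + (12 + 13)*(-1/1200)) + √1334/2 = (429/502 + 25*(-1/1200)) + √1334/2 = (429/502 - 1/48) + √1334/2 = 10045/12048 + √1334/2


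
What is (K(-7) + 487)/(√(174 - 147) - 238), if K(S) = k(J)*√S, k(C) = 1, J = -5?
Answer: -(487 + I*√7)/(238 - 3*√3) ≈ -2.0919 - 0.011365*I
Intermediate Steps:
K(S) = √S (K(S) = 1*√S = √S)
(K(-7) + 487)/(√(174 - 147) - 238) = (√(-7) + 487)/(√(174 - 147) - 238) = (I*√7 + 487)/(√27 - 238) = (487 + I*√7)/(3*√3 - 238) = (487 + I*√7)/(-238 + 3*√3)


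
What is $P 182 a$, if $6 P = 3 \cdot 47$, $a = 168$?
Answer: $718536$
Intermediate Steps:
$P = \frac{47}{2}$ ($P = \frac{3 \cdot 47}{6} = \frac{1}{6} \cdot 141 = \frac{47}{2} \approx 23.5$)
$P 182 a = \frac{47}{2} \cdot 182 \cdot 168 = 4277 \cdot 168 = 718536$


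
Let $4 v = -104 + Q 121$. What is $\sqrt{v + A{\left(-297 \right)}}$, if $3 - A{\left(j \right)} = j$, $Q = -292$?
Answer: $3 i \sqrt{951} \approx 92.515 i$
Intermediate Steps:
$A{\left(j \right)} = 3 - j$
$v = -8859$ ($v = \frac{-104 - 35332}{4} = \frac{1}{4} \left(-35436\right) = -8859$)
$\sqrt{v + A{\left(-297 \right)}} = \sqrt{-8859 + \left(3 - -297\right)} = \sqrt{-8859 + \left(3 + 297\right)} = \sqrt{-8859 + 300} = \sqrt{-8559} = 3 i \sqrt{951}$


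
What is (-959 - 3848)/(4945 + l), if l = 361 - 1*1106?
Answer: -4807/4200 ≈ -1.1445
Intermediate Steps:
l = -745 (l = 361 - 1106 = -745)
(-959 - 3848)/(4945 + l) = (-959 - 3848)/(4945 - 745) = -4807/4200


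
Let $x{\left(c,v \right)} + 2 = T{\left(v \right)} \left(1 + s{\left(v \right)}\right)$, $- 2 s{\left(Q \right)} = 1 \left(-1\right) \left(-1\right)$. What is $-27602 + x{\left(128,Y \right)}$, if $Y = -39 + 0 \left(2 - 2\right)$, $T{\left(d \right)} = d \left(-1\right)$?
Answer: $- \frac{55169}{2} \approx -27585.0$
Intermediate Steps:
$T{\left(d \right)} = - d$
$s{\left(Q \right)} = - \frac{1}{2}$ ($s{\left(Q \right)} = - \frac{1 \left(-1\right) \left(-1\right)}{2} = - \frac{\left(-1\right) \left(-1\right)}{2} = \left(- \frac{1}{2}\right) 1 = - \frac{1}{2}$)
$Y = -39$ ($Y = -39 + 0 \cdot 0 = -39 + 0 = -39$)
$x{\left(c,v \right)} = -2 - \frac{v}{2}$ ($x{\left(c,v \right)} = -2 + - v \left(1 - \frac{1}{2}\right) = -2 + - v \frac{1}{2} = -2 - \frac{v}{2}$)
$-27602 + x{\left(128,Y \right)} = -27602 - - \frac{35}{2} = -27602 + \left(-2 + \frac{39}{2}\right) = -27602 + \frac{35}{2} = - \frac{55169}{2}$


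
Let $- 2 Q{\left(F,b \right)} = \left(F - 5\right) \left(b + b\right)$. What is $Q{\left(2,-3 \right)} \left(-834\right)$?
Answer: $7506$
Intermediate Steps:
$Q{\left(F,b \right)} = - b \left(-5 + F\right)$ ($Q{\left(F,b \right)} = - \frac{\left(F - 5\right) \left(b + b\right)}{2} = - \frac{\left(-5 + F\right) 2 b}{2} = - \frac{2 b \left(-5 + F\right)}{2} = - b \left(-5 + F\right)$)
$Q{\left(2,-3 \right)} \left(-834\right) = - 3 \left(5 - 2\right) \left(-834\right) = \left(-3\right) 3 \left(-834\right) = \left(-9\right) \left(-834\right) = 7506$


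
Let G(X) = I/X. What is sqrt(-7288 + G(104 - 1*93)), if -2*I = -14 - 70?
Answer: I*sqrt(881386)/11 ≈ 85.347*I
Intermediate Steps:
I = 42 (I = -(-14 - 70)/2 = -1/2*(-84) = 42)
G(X) = 42/X
sqrt(-7288 + G(104 - 1*93)) = sqrt(-7288 + 42/(104 - 1*93)) = sqrt(-7288 + 42/(104 - 93)) = sqrt(-7288 + 42/11) = sqrt(-80126/11) = I*sqrt(881386)/11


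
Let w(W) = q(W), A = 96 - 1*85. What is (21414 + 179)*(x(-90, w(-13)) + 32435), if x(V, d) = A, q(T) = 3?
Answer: 700606478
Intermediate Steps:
A = 11 (A = 96 - 85 = 11)
w(W) = 3
x(V, d) = 11
(21414 + 179)*(x(-90, w(-13)) + 32435) = (21414 + 179)*(11 + 32435) = 21593*32446 = 700606478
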